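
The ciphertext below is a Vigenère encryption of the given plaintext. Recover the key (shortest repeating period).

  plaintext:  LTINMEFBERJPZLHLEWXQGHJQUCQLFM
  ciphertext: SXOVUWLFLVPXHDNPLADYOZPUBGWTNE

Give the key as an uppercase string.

HEGIISGE

  i= 0: S-L =  7 → H
  i= 1: X-T =  4 → E
  i= 2: O-I =  6 → G
  i= 3: V-N =  8 → I
  i= 4: U-M =  8 → I
  i= 5: W-E = 18 → S
  i= 6: L-F =  6 → G
  i= 7: F-B =  4 → E
  i= 8: L-E =  7 → H
  i= 9: V-R =  4 → E
  i=10: P-J =  6 → G
  i=11: X-P =  8 → I
  i=12: H-Z =  8 → I
  i=13: D-L = 18 → S
  i=14: N-H =  6 → G
  i=15: P-L =  4 → E
  i=16: L-E =  7 → H
  i=17: A-W =  4 → E
  i=18: D-X =  6 → G
  i=19: Y-Q =  8 → I
  i=20: O-G =  8 → I
  i=21: Z-H = 18 → S
  i=22: P-J =  6 → G
  i=23: U-Q =  4 → E
  i=24: B-U =  7 → H
  i=25: G-C =  4 → E
  i=26: W-Q =  6 → G
  i=27: T-L =  8 → I
  i=28: N-F =  8 → I
  i=29: E-M = 18 → S
  shifts repeat with period 8: HEGIISGE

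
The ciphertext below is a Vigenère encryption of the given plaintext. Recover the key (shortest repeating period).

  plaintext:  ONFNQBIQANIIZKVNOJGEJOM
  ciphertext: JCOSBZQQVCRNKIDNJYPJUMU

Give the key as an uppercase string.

VPJFLYIA

  i= 0: J-O = 21 → V
  i= 1: C-N = 15 → P
  i= 2: O-F =  9 → J
  i= 3: S-N =  5 → F
  i= 4: B-Q = 11 → L
  i= 5: Z-B = 24 → Y
  i= 6: Q-I =  8 → I
  i= 7: Q-Q =  0 → A
  i= 8: V-A = 21 → V
  i= 9: C-N = 15 → P
  i=10: R-I =  9 → J
  i=11: N-I =  5 → F
  i=12: K-Z = 11 → L
  i=13: I-K = 24 → Y
  i=14: D-V =  8 → I
  i=15: N-N =  0 → A
  i=16: J-O = 21 → V
  i=17: Y-J = 15 → P
  i=18: P-G =  9 → J
  i=19: J-E =  5 → F
  i=20: U-J = 11 → L
  i=21: M-O = 24 → Y
  i=22: U-M =  8 → I
  shifts repeat with period 8: VPJFLYIA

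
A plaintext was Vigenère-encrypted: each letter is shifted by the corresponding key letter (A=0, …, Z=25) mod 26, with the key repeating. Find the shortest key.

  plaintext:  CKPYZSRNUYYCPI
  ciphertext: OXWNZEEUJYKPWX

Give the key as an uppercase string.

  i= 0: O-C = 12 → M
  i= 1: X-K = 13 → N
  i= 2: W-P =  7 → H
  i= 3: N-Y = 15 → P
  i= 4: Z-Z =  0 → A
  i= 5: E-S = 12 → M
  i= 6: E-R = 13 → N
  i= 7: U-N =  7 → H
  i= 8: J-U = 15 → P
  i= 9: Y-Y =  0 → A
  i=10: K-Y = 12 → M
  i=11: P-C = 13 → N
  i=12: W-P =  7 → H
  i=13: X-I = 15 → P
  shifts repeat with period 5: MNHPA

MNHPA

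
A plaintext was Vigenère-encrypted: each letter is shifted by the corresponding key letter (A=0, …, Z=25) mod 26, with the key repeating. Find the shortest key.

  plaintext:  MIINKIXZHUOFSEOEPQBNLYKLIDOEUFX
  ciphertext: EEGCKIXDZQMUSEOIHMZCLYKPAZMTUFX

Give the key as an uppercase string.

SWYPAAAE

  i= 0: E-M = 18 → S
  i= 1: E-I = 22 → W
  i= 2: G-I = 24 → Y
  i= 3: C-N = 15 → P
  i= 4: K-K =  0 → A
  i= 5: I-I =  0 → A
  i= 6: X-X =  0 → A
  i= 7: D-Z =  4 → E
  i= 8: Z-H = 18 → S
  i= 9: Q-U = 22 → W
  i=10: M-O = 24 → Y
  i=11: U-F = 15 → P
  i=12: S-S =  0 → A
  i=13: E-E =  0 → A
  i=14: O-O =  0 → A
  i=15: I-E =  4 → E
  i=16: H-P = 18 → S
  i=17: M-Q = 22 → W
  i=18: Z-B = 24 → Y
  i=19: C-N = 15 → P
  i=20: L-L =  0 → A
  i=21: Y-Y =  0 → A
  i=22: K-K =  0 → A
  i=23: P-L =  4 → E
  i=24: A-I = 18 → S
  i=25: Z-D = 22 → W
  i=26: M-O = 24 → Y
  i=27: T-E = 15 → P
  i=28: U-U =  0 → A
  i=29: F-F =  0 → A
  i=30: X-X =  0 → A
  shifts repeat with period 8: SWYPAAAE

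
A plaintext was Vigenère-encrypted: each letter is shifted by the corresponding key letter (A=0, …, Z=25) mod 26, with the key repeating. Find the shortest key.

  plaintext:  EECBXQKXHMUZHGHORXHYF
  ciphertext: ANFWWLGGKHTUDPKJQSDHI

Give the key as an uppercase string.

  i= 0: A-E = 22 → W
  i= 1: N-E =  9 → J
  i= 2: F-C =  3 → D
  i= 3: W-B = 21 → V
  i= 4: W-X = 25 → Z
  i= 5: L-Q = 21 → V
  i= 6: G-K = 22 → W
  i= 7: G-X =  9 → J
  i= 8: K-H =  3 → D
  i= 9: H-M = 21 → V
  i=10: T-U = 25 → Z
  i=11: U-Z = 21 → V
  i=12: D-H = 22 → W
  i=13: P-G =  9 → J
  i=14: K-H =  3 → D
  i=15: J-O = 21 → V
  i=16: Q-R = 25 → Z
  i=17: S-X = 21 → V
  i=18: D-H = 22 → W
  i=19: H-Y =  9 → J
  i=20: I-F =  3 → D
  shifts repeat with period 6: WJDVZV

WJDVZV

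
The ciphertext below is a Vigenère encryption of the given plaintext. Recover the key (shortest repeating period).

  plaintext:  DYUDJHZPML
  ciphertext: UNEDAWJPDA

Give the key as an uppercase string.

  i= 0: U-D = 17 → R
  i= 1: N-Y = 15 → P
  i= 2: E-U = 10 → K
  i= 3: D-D =  0 → A
  i= 4: A-J = 17 → R
  i= 5: W-H = 15 → P
  i= 6: J-Z = 10 → K
  i= 7: P-P =  0 → A
  i= 8: D-M = 17 → R
  i= 9: A-L = 15 → P
  shifts repeat with period 4: RPKA

RPKA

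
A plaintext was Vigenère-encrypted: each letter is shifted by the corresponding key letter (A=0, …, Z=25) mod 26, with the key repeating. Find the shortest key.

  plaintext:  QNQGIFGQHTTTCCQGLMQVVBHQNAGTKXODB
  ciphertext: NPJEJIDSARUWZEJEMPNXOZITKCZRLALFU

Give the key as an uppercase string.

  i= 0: N-Q = 23 → X
  i= 1: P-N =  2 → C
  i= 2: J-Q = 19 → T
  i= 3: E-G = 24 → Y
  i= 4: J-I =  1 → B
  i= 5: I-F =  3 → D
  i= 6: D-G = 23 → X
  i= 7: S-Q =  2 → C
  i= 8: A-H = 19 → T
  i= 9: R-T = 24 → Y
  i=10: U-T =  1 → B
  i=11: W-T =  3 → D
  i=12: Z-C = 23 → X
  i=13: E-C =  2 → C
  i=14: J-Q = 19 → T
  i=15: E-G = 24 → Y
  i=16: M-L =  1 → B
  i=17: P-M =  3 → D
  i=18: N-Q = 23 → X
  i=19: X-V =  2 → C
  i=20: O-V = 19 → T
  i=21: Z-B = 24 → Y
  i=22: I-H =  1 → B
  i=23: T-Q =  3 → D
  i=24: K-N = 23 → X
  i=25: C-A =  2 → C
  i=26: Z-G = 19 → T
  i=27: R-T = 24 → Y
  i=28: L-K =  1 → B
  i=29: A-X =  3 → D
  i=30: L-O = 23 → X
  i=31: F-D =  2 → C
  i=32: U-B = 19 → T
  shifts repeat with period 6: XCTYBD

XCTYBD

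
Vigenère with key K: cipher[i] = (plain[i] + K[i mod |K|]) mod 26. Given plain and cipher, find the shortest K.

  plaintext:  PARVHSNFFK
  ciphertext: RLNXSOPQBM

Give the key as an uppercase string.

CLW

  i= 0: R-P =  2 → C
  i= 1: L-A = 11 → L
  i= 2: N-R = 22 → W
  i= 3: X-V =  2 → C
  i= 4: S-H = 11 → L
  i= 5: O-S = 22 → W
  i= 6: P-N =  2 → C
  i= 7: Q-F = 11 → L
  i= 8: B-F = 22 → W
  i= 9: M-K =  2 → C
  shifts repeat with period 3: CLW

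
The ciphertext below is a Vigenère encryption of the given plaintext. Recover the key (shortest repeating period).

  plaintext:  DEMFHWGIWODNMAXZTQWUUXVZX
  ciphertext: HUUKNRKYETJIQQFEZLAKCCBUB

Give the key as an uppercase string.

EQIFGV

  i= 0: H-D =  4 → E
  i= 1: U-E = 16 → Q
  i= 2: U-M =  8 → I
  i= 3: K-F =  5 → F
  i= 4: N-H =  6 → G
  i= 5: R-W = 21 → V
  i= 6: K-G =  4 → E
  i= 7: Y-I = 16 → Q
  i= 8: E-W =  8 → I
  i= 9: T-O =  5 → F
  i=10: J-D =  6 → G
  i=11: I-N = 21 → V
  i=12: Q-M =  4 → E
  i=13: Q-A = 16 → Q
  i=14: F-X =  8 → I
  i=15: E-Z =  5 → F
  i=16: Z-T =  6 → G
  i=17: L-Q = 21 → V
  i=18: A-W =  4 → E
  i=19: K-U = 16 → Q
  i=20: C-U =  8 → I
  i=21: C-X =  5 → F
  i=22: B-V =  6 → G
  i=23: U-Z = 21 → V
  i=24: B-X =  4 → E
  shifts repeat with period 6: EQIFGV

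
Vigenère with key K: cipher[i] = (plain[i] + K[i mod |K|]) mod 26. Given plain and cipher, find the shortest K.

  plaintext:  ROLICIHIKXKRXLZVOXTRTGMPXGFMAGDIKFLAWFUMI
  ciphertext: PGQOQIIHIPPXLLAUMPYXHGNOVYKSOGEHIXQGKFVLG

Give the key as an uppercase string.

YSFGOABZ

  i= 0: P-R = 24 → Y
  i= 1: G-O = 18 → S
  i= 2: Q-L =  5 → F
  i= 3: O-I =  6 → G
  i= 4: Q-C = 14 → O
  i= 5: I-I =  0 → A
  i= 6: I-H =  1 → B
  i= 7: H-I = 25 → Z
  i= 8: I-K = 24 → Y
  i= 9: P-X = 18 → S
  i=10: P-K =  5 → F
  i=11: X-R =  6 → G
  i=12: L-X = 14 → O
  i=13: L-L =  0 → A
  i=14: A-Z =  1 → B
  i=15: U-V = 25 → Z
  i=16: M-O = 24 → Y
  i=17: P-X = 18 → S
  i=18: Y-T =  5 → F
  i=19: X-R =  6 → G
  i=20: H-T = 14 → O
  i=21: G-G =  0 → A
  i=22: N-M =  1 → B
  i=23: O-P = 25 → Z
  i=24: V-X = 24 → Y
  i=25: Y-G = 18 → S
  i=26: K-F =  5 → F
  i=27: S-M =  6 → G
  i=28: O-A = 14 → O
  i=29: G-G =  0 → A
  i=30: E-D =  1 → B
  i=31: H-I = 25 → Z
  i=32: I-K = 24 → Y
  i=33: X-F = 18 → S
  i=34: Q-L =  5 → F
  i=35: G-A =  6 → G
  i=36: K-W = 14 → O
  i=37: F-F =  0 → A
  i=38: V-U =  1 → B
  i=39: L-M = 25 → Z
  i=40: G-I = 24 → Y
  shifts repeat with period 8: YSFGOABZ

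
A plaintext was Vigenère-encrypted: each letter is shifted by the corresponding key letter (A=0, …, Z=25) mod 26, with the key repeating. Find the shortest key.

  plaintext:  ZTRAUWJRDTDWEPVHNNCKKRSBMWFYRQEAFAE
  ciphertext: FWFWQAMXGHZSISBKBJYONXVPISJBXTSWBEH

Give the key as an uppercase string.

  i= 0: F-Z =  6 → G
  i= 1: W-T =  3 → D
  i= 2: F-R = 14 → O
  i= 3: W-A = 22 → W
  i= 4: Q-U = 22 → W
  i= 5: A-W =  4 → E
  i= 6: M-J =  3 → D
  i= 7: X-R =  6 → G
  i= 8: G-D =  3 → D
  i= 9: H-T = 14 → O
  i=10: Z-D = 22 → W
  i=11: S-W = 22 → W
  i=12: I-E =  4 → E
  i=13: S-P =  3 → D
  i=14: B-V =  6 → G
  i=15: K-H =  3 → D
  i=16: B-N = 14 → O
  i=17: J-N = 22 → W
  i=18: Y-C = 22 → W
  i=19: O-K =  4 → E
  i=20: N-K =  3 → D
  i=21: X-R =  6 → G
  i=22: V-S =  3 → D
  i=23: P-B = 14 → O
  i=24: I-M = 22 → W
  i=25: S-W = 22 → W
  i=26: J-F =  4 → E
  i=27: B-Y =  3 → D
  i=28: X-R =  6 → G
  i=29: T-Q =  3 → D
  i=30: S-E = 14 → O
  i=31: W-A = 22 → W
  i=32: B-F = 22 → W
  i=33: E-A =  4 → E
  i=34: H-E =  3 → D
  shifts repeat with period 7: GDOWWED

GDOWWED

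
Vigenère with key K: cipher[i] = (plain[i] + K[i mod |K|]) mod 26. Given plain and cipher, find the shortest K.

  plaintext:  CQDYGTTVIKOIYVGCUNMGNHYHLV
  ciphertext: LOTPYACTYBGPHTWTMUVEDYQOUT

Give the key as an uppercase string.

  i= 0: L-C =  9 → J
  i= 1: O-Q = 24 → Y
  i= 2: T-D = 16 → Q
  i= 3: P-Y = 17 → R
  i= 4: Y-G = 18 → S
  i= 5: A-T =  7 → H
  i= 6: C-T =  9 → J
  i= 7: T-V = 24 → Y
  i= 8: Y-I = 16 → Q
  i= 9: B-K = 17 → R
  i=10: G-O = 18 → S
  i=11: P-I =  7 → H
  i=12: H-Y =  9 → J
  i=13: T-V = 24 → Y
  i=14: W-G = 16 → Q
  i=15: T-C = 17 → R
  i=16: M-U = 18 → S
  i=17: U-N =  7 → H
  i=18: V-M =  9 → J
  i=19: E-G = 24 → Y
  i=20: D-N = 16 → Q
  i=21: Y-H = 17 → R
  i=22: Q-Y = 18 → S
  i=23: O-H =  7 → H
  i=24: U-L =  9 → J
  i=25: T-V = 24 → Y
  shifts repeat with period 6: JYQRSH

JYQRSH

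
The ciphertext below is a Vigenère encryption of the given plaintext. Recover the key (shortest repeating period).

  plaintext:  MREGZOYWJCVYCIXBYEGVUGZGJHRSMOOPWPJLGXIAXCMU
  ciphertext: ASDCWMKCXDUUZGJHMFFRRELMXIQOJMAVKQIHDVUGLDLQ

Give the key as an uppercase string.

  i= 0: A-M = 14 → O
  i= 1: S-R =  1 → B
  i= 2: D-E = 25 → Z
  i= 3: C-G = 22 → W
  i= 4: W-Z = 23 → X
  i= 5: M-O = 24 → Y
  i= 6: K-Y = 12 → M
  i= 7: C-W =  6 → G
  i= 8: X-J = 14 → O
  i= 9: D-C =  1 → B
  i=10: U-V = 25 → Z
  i=11: U-Y = 22 → W
  i=12: Z-C = 23 → X
  i=13: G-I = 24 → Y
  i=14: J-X = 12 → M
  i=15: H-B =  6 → G
  i=16: M-Y = 14 → O
  i=17: F-E =  1 → B
  i=18: F-G = 25 → Z
  i=19: R-V = 22 → W
  i=20: R-U = 23 → X
  i=21: E-G = 24 → Y
  i=22: L-Z = 12 → M
  i=23: M-G =  6 → G
  i=24: X-J = 14 → O
  i=25: I-H =  1 → B
  i=26: Q-R = 25 → Z
  i=27: O-S = 22 → W
  i=28: J-M = 23 → X
  i=29: M-O = 24 → Y
  i=30: A-O = 12 → M
  i=31: V-P =  6 → G
  i=32: K-W = 14 → O
  i=33: Q-P =  1 → B
  i=34: I-J = 25 → Z
  i=35: H-L = 22 → W
  i=36: D-G = 23 → X
  i=37: V-X = 24 → Y
  i=38: U-I = 12 → M
  i=39: G-A =  6 → G
  i=40: L-X = 14 → O
  i=41: D-C =  1 → B
  i=42: L-M = 25 → Z
  i=43: Q-U = 22 → W
  shifts repeat with period 8: OBZWXYMG

OBZWXYMG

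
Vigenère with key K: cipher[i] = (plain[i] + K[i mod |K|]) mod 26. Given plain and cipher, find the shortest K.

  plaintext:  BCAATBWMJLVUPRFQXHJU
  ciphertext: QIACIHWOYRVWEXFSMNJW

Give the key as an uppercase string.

  i= 0: Q-B = 15 → P
  i= 1: I-C =  6 → G
  i= 2: A-A =  0 → A
  i= 3: C-A =  2 → C
  i= 4: I-T = 15 → P
  i= 5: H-B =  6 → G
  i= 6: W-W =  0 → A
  i= 7: O-M =  2 → C
  i= 8: Y-J = 15 → P
  i= 9: R-L =  6 → G
  i=10: V-V =  0 → A
  i=11: W-U =  2 → C
  i=12: E-P = 15 → P
  i=13: X-R =  6 → G
  i=14: F-F =  0 → A
  i=15: S-Q =  2 → C
  i=16: M-X = 15 → P
  i=17: N-H =  6 → G
  i=18: J-J =  0 → A
  i=19: W-U =  2 → C
  shifts repeat with period 4: PGAC

PGAC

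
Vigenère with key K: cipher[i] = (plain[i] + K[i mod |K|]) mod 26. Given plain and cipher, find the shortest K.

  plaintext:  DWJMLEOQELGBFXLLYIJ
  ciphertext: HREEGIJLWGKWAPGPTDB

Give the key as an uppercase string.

  i= 0: H-D =  4 → E
  i= 1: R-W = 21 → V
  i= 2: E-J = 21 → V
  i= 3: E-M = 18 → S
  i= 4: G-L = 21 → V
  i= 5: I-E =  4 → E
  i= 6: J-O = 21 → V
  i= 7: L-Q = 21 → V
  i= 8: W-E = 18 → S
  i= 9: G-L = 21 → V
  i=10: K-G =  4 → E
  i=11: W-B = 21 → V
  i=12: A-F = 21 → V
  i=13: P-X = 18 → S
  i=14: G-L = 21 → V
  i=15: P-L =  4 → E
  i=16: T-Y = 21 → V
  i=17: D-I = 21 → V
  i=18: B-J = 18 → S
  shifts repeat with period 5: EVVSV

EVVSV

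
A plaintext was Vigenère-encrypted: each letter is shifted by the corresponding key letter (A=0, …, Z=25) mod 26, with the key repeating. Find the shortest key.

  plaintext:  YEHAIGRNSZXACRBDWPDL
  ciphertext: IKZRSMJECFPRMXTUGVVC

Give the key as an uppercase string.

KGSR

  i= 0: I-Y = 10 → K
  i= 1: K-E =  6 → G
  i= 2: Z-H = 18 → S
  i= 3: R-A = 17 → R
  i= 4: S-I = 10 → K
  i= 5: M-G =  6 → G
  i= 6: J-R = 18 → S
  i= 7: E-N = 17 → R
  i= 8: C-S = 10 → K
  i= 9: F-Z =  6 → G
  i=10: P-X = 18 → S
  i=11: R-A = 17 → R
  i=12: M-C = 10 → K
  i=13: X-R =  6 → G
  i=14: T-B = 18 → S
  i=15: U-D = 17 → R
  i=16: G-W = 10 → K
  i=17: V-P =  6 → G
  i=18: V-D = 18 → S
  i=19: C-L = 17 → R
  shifts repeat with period 4: KGSR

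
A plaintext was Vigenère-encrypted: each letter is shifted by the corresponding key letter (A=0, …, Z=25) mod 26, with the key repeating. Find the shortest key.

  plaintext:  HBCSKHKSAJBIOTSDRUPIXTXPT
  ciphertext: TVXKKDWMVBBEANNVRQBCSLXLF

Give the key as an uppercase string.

MUVSAW

  i= 0: T-H = 12 → M
  i= 1: V-B = 20 → U
  i= 2: X-C = 21 → V
  i= 3: K-S = 18 → S
  i= 4: K-K =  0 → A
  i= 5: D-H = 22 → W
  i= 6: W-K = 12 → M
  i= 7: M-S = 20 → U
  i= 8: V-A = 21 → V
  i= 9: B-J = 18 → S
  i=10: B-B =  0 → A
  i=11: E-I = 22 → W
  i=12: A-O = 12 → M
  i=13: N-T = 20 → U
  i=14: N-S = 21 → V
  i=15: V-D = 18 → S
  i=16: R-R =  0 → A
  i=17: Q-U = 22 → W
  i=18: B-P = 12 → M
  i=19: C-I = 20 → U
  i=20: S-X = 21 → V
  i=21: L-T = 18 → S
  i=22: X-X =  0 → A
  i=23: L-P = 22 → W
  i=24: F-T = 12 → M
  shifts repeat with period 6: MUVSAW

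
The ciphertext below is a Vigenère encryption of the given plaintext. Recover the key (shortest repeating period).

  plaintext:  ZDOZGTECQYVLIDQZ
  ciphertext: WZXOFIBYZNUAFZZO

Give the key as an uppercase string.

  i= 0: W-Z = 23 → X
  i= 1: Z-D = 22 → W
  i= 2: X-O =  9 → J
  i= 3: O-Z = 15 → P
  i= 4: F-G = 25 → Z
  i= 5: I-T = 15 → P
  i= 6: B-E = 23 → X
  i= 7: Y-C = 22 → W
  i= 8: Z-Q =  9 → J
  i= 9: N-Y = 15 → P
  i=10: U-V = 25 → Z
  i=11: A-L = 15 → P
  i=12: F-I = 23 → X
  i=13: Z-D = 22 → W
  i=14: Z-Q =  9 → J
  i=15: O-Z = 15 → P
  shifts repeat with period 6: XWJPZP

XWJPZP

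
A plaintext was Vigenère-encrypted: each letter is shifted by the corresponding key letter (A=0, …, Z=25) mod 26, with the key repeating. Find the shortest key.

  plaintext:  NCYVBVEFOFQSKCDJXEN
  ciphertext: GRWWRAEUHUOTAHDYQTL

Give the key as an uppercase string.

  i= 0: G-N = 19 → T
  i= 1: R-C = 15 → P
  i= 2: W-Y = 24 → Y
  i= 3: W-V =  1 → B
  i= 4: R-B = 16 → Q
  i= 5: A-V =  5 → F
  i= 6: E-E =  0 → A
  i= 7: U-F = 15 → P
  i= 8: H-O = 19 → T
  i= 9: U-F = 15 → P
  i=10: O-Q = 24 → Y
  i=11: T-S =  1 → B
  i=12: A-K = 16 → Q
  i=13: H-C =  5 → F
  i=14: D-D =  0 → A
  i=15: Y-J = 15 → P
  i=16: Q-X = 19 → T
  i=17: T-E = 15 → P
  i=18: L-N = 24 → Y
  shifts repeat with period 8: TPYBQFAP

TPYBQFAP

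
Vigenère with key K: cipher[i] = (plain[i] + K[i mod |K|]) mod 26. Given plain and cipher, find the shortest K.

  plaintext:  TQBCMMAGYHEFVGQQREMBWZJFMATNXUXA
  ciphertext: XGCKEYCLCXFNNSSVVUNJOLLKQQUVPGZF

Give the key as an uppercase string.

  i= 0: X-T =  4 → E
  i= 1: G-Q = 16 → Q
  i= 2: C-B =  1 → B
  i= 3: K-C =  8 → I
  i= 4: E-M = 18 → S
  i= 5: Y-M = 12 → M
  i= 6: C-A =  2 → C
  i= 7: L-G =  5 → F
  i= 8: C-Y =  4 → E
  i= 9: X-H = 16 → Q
  i=10: F-E =  1 → B
  i=11: N-F =  8 → I
  i=12: N-V = 18 → S
  i=13: S-G = 12 → M
  i=14: S-Q =  2 → C
  i=15: V-Q =  5 → F
  i=16: V-R =  4 → E
  i=17: U-E = 16 → Q
  i=18: N-M =  1 → B
  i=19: J-B =  8 → I
  i=20: O-W = 18 → S
  i=21: L-Z = 12 → M
  i=22: L-J =  2 → C
  i=23: K-F =  5 → F
  i=24: Q-M =  4 → E
  i=25: Q-A = 16 → Q
  i=26: U-T =  1 → B
  i=27: V-N =  8 → I
  i=28: P-X = 18 → S
  i=29: G-U = 12 → M
  i=30: Z-X =  2 → C
  i=31: F-A =  5 → F
  shifts repeat with period 8: EQBISMCF

EQBISMCF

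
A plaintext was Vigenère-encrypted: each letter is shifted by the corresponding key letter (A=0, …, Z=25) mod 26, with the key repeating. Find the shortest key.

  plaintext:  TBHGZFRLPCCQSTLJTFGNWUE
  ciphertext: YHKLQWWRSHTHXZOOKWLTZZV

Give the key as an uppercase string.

  i= 0: Y-T =  5 → F
  i= 1: H-B =  6 → G
  i= 2: K-H =  3 → D
  i= 3: L-G =  5 → F
  i= 4: Q-Z = 17 → R
  i= 5: W-F = 17 → R
  i= 6: W-R =  5 → F
  i= 7: R-L =  6 → G
  i= 8: S-P =  3 → D
  i= 9: H-C =  5 → F
  i=10: T-C = 17 → R
  i=11: H-Q = 17 → R
  i=12: X-S =  5 → F
  i=13: Z-T =  6 → G
  i=14: O-L =  3 → D
  i=15: O-J =  5 → F
  i=16: K-T = 17 → R
  i=17: W-F = 17 → R
  i=18: L-G =  5 → F
  i=19: T-N =  6 → G
  i=20: Z-W =  3 → D
  i=21: Z-U =  5 → F
  i=22: V-E = 17 → R
  shifts repeat with period 6: FGDFRR

FGDFRR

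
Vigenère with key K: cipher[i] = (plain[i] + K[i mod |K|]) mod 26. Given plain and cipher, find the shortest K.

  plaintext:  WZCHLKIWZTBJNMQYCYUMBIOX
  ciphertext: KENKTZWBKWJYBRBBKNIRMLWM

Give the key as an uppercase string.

OFLDIP

  i= 0: K-W = 14 → O
  i= 1: E-Z =  5 → F
  i= 2: N-C = 11 → L
  i= 3: K-H =  3 → D
  i= 4: T-L =  8 → I
  i= 5: Z-K = 15 → P
  i= 6: W-I = 14 → O
  i= 7: B-W =  5 → F
  i= 8: K-Z = 11 → L
  i= 9: W-T =  3 → D
  i=10: J-B =  8 → I
  i=11: Y-J = 15 → P
  i=12: B-N = 14 → O
  i=13: R-M =  5 → F
  i=14: B-Q = 11 → L
  i=15: B-Y =  3 → D
  i=16: K-C =  8 → I
  i=17: N-Y = 15 → P
  i=18: I-U = 14 → O
  i=19: R-M =  5 → F
  i=20: M-B = 11 → L
  i=21: L-I =  3 → D
  i=22: W-O =  8 → I
  i=23: M-X = 15 → P
  shifts repeat with period 6: OFLDIP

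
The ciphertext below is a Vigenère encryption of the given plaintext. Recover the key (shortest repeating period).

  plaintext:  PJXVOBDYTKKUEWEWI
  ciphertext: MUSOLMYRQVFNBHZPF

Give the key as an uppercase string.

  i= 0: M-P = 23 → X
  i= 1: U-J = 11 → L
  i= 2: S-X = 21 → V
  i= 3: O-V = 19 → T
  i= 4: L-O = 23 → X
  i= 5: M-B = 11 → L
  i= 6: Y-D = 21 → V
  i= 7: R-Y = 19 → T
  i= 8: Q-T = 23 → X
  i= 9: V-K = 11 → L
  i=10: F-K = 21 → V
  i=11: N-U = 19 → T
  i=12: B-E = 23 → X
  i=13: H-W = 11 → L
  i=14: Z-E = 21 → V
  i=15: P-W = 19 → T
  i=16: F-I = 23 → X
  shifts repeat with period 4: XLVT

XLVT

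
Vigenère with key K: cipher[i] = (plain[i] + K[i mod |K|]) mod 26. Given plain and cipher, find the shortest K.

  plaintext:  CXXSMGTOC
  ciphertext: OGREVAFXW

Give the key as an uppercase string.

MJU

  i= 0: O-C = 12 → M
  i= 1: G-X =  9 → J
  i= 2: R-X = 20 → U
  i= 3: E-S = 12 → M
  i= 4: V-M =  9 → J
  i= 5: A-G = 20 → U
  i= 6: F-T = 12 → M
  i= 7: X-O =  9 → J
  i= 8: W-C = 20 → U
  shifts repeat with period 3: MJU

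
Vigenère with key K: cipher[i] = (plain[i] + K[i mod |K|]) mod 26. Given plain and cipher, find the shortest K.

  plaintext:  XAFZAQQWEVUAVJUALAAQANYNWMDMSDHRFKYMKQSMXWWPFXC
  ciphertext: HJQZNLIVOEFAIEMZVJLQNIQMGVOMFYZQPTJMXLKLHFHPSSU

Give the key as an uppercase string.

  i= 0: H-X = 10 → K
  i= 1: J-A =  9 → J
  i= 2: Q-F = 11 → L
  i= 3: Z-Z =  0 → A
  i= 4: N-A = 13 → N
  i= 5: L-Q = 21 → V
  i= 6: I-Q = 18 → S
  i= 7: V-W = 25 → Z
  i= 8: O-E = 10 → K
  i= 9: E-V =  9 → J
  i=10: F-U = 11 → L
  i=11: A-A =  0 → A
  i=12: I-V = 13 → N
  i=13: E-J = 21 → V
  i=14: M-U = 18 → S
  i=15: Z-A = 25 → Z
  i=16: V-L = 10 → K
  i=17: J-A =  9 → J
  i=18: L-A = 11 → L
  i=19: Q-Q =  0 → A
  i=20: N-A = 13 → N
  i=21: I-N = 21 → V
  i=22: Q-Y = 18 → S
  i=23: M-N = 25 → Z
  i=24: G-W = 10 → K
  i=25: V-M =  9 → J
  i=26: O-D = 11 → L
  i=27: M-M =  0 → A
  i=28: F-S = 13 → N
  i=29: Y-D = 21 → V
  i=30: Z-H = 18 → S
  i=31: Q-R = 25 → Z
  i=32: P-F = 10 → K
  i=33: T-K =  9 → J
  i=34: J-Y = 11 → L
  i=35: M-M =  0 → A
  i=36: X-K = 13 → N
  i=37: L-Q = 21 → V
  i=38: K-S = 18 → S
  i=39: L-M = 25 → Z
  i=40: H-X = 10 → K
  i=41: F-W =  9 → J
  i=42: H-W = 11 → L
  i=43: P-P =  0 → A
  i=44: S-F = 13 → N
  i=45: S-X = 21 → V
  i=46: U-C = 18 → S
  shifts repeat with period 8: KJLANVSZ

KJLANVSZ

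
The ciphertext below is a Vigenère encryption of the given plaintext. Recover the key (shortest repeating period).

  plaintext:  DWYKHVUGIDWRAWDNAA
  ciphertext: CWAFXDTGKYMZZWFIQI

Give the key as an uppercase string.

ZACVQI

  i= 0: C-D = 25 → Z
  i= 1: W-W =  0 → A
  i= 2: A-Y =  2 → C
  i= 3: F-K = 21 → V
  i= 4: X-H = 16 → Q
  i= 5: D-V =  8 → I
  i= 6: T-U = 25 → Z
  i= 7: G-G =  0 → A
  i= 8: K-I =  2 → C
  i= 9: Y-D = 21 → V
  i=10: M-W = 16 → Q
  i=11: Z-R =  8 → I
  i=12: Z-A = 25 → Z
  i=13: W-W =  0 → A
  i=14: F-D =  2 → C
  i=15: I-N = 21 → V
  i=16: Q-A = 16 → Q
  i=17: I-A =  8 → I
  shifts repeat with period 6: ZACVQI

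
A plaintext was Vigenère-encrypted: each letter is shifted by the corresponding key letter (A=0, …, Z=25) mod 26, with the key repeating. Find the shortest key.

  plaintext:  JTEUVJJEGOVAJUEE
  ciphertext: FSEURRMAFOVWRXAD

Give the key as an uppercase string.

WZAAWID

  i= 0: F-J = 22 → W
  i= 1: S-T = 25 → Z
  i= 2: E-E =  0 → A
  i= 3: U-U =  0 → A
  i= 4: R-V = 22 → W
  i= 5: R-J =  8 → I
  i= 6: M-J =  3 → D
  i= 7: A-E = 22 → W
  i= 8: F-G = 25 → Z
  i= 9: O-O =  0 → A
  i=10: V-V =  0 → A
  i=11: W-A = 22 → W
  i=12: R-J =  8 → I
  i=13: X-U =  3 → D
  i=14: A-E = 22 → W
  i=15: D-E = 25 → Z
  shifts repeat with period 7: WZAAWID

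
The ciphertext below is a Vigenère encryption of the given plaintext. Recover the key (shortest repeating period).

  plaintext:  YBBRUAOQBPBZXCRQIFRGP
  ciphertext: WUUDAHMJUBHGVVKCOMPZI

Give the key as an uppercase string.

YTTMGH

  i= 0: W-Y = 24 → Y
  i= 1: U-B = 19 → T
  i= 2: U-B = 19 → T
  i= 3: D-R = 12 → M
  i= 4: A-U =  6 → G
  i= 5: H-A =  7 → H
  i= 6: M-O = 24 → Y
  i= 7: J-Q = 19 → T
  i= 8: U-B = 19 → T
  i= 9: B-P = 12 → M
  i=10: H-B =  6 → G
  i=11: G-Z =  7 → H
  i=12: V-X = 24 → Y
  i=13: V-C = 19 → T
  i=14: K-R = 19 → T
  i=15: C-Q = 12 → M
  i=16: O-I =  6 → G
  i=17: M-F =  7 → H
  i=18: P-R = 24 → Y
  i=19: Z-G = 19 → T
  i=20: I-P = 19 → T
  shifts repeat with period 6: YTTMGH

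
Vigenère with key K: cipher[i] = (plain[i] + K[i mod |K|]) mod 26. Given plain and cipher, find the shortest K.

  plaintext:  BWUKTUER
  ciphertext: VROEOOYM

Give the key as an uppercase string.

  i= 0: V-B = 20 → U
  i= 1: R-W = 21 → V
  i= 2: O-U = 20 → U
  i= 3: E-K = 20 → U
  i= 4: O-T = 21 → V
  i= 5: O-U = 20 → U
  i= 6: Y-E = 20 → U
  i= 7: M-R = 21 → V
  shifts repeat with period 3: UVU

UVU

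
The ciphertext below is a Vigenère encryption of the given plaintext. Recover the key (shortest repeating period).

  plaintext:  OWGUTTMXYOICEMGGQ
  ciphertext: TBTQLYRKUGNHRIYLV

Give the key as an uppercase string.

  i= 0: T-O =  5 → F
  i= 1: B-W =  5 → F
  i= 2: T-G = 13 → N
  i= 3: Q-U = 22 → W
  i= 4: L-T = 18 → S
  i= 5: Y-T =  5 → F
  i= 6: R-M =  5 → F
  i= 7: K-X = 13 → N
  i= 8: U-Y = 22 → W
  i= 9: G-O = 18 → S
  i=10: N-I =  5 → F
  i=11: H-C =  5 → F
  i=12: R-E = 13 → N
  i=13: I-M = 22 → W
  i=14: Y-G = 18 → S
  i=15: L-G =  5 → F
  i=16: V-Q =  5 → F
  shifts repeat with period 5: FFNWS

FFNWS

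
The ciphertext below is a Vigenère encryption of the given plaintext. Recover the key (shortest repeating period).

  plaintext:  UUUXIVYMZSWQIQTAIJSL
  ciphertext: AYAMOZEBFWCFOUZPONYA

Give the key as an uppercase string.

GEGP

  i= 0: A-U =  6 → G
  i= 1: Y-U =  4 → E
  i= 2: A-U =  6 → G
  i= 3: M-X = 15 → P
  i= 4: O-I =  6 → G
  i= 5: Z-V =  4 → E
  i= 6: E-Y =  6 → G
  i= 7: B-M = 15 → P
  i= 8: F-Z =  6 → G
  i= 9: W-S =  4 → E
  i=10: C-W =  6 → G
  i=11: F-Q = 15 → P
  i=12: O-I =  6 → G
  i=13: U-Q =  4 → E
  i=14: Z-T =  6 → G
  i=15: P-A = 15 → P
  i=16: O-I =  6 → G
  i=17: N-J =  4 → E
  i=18: Y-S =  6 → G
  i=19: A-L = 15 → P
  shifts repeat with period 4: GEGP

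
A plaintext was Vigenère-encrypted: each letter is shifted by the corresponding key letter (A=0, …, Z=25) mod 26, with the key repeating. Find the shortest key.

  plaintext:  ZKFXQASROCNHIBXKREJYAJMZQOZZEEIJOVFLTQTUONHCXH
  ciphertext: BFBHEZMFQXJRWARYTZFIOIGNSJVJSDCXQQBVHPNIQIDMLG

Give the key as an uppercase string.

CVWKOZUO

  i= 0: B-Z =  2 → C
  i= 1: F-K = 21 → V
  i= 2: B-F = 22 → W
  i= 3: H-X = 10 → K
  i= 4: E-Q = 14 → O
  i= 5: Z-A = 25 → Z
  i= 6: M-S = 20 → U
  i= 7: F-R = 14 → O
  i= 8: Q-O =  2 → C
  i= 9: X-C = 21 → V
  i=10: J-N = 22 → W
  i=11: R-H = 10 → K
  i=12: W-I = 14 → O
  i=13: A-B = 25 → Z
  i=14: R-X = 20 → U
  i=15: Y-K = 14 → O
  i=16: T-R =  2 → C
  i=17: Z-E = 21 → V
  i=18: F-J = 22 → W
  i=19: I-Y = 10 → K
  i=20: O-A = 14 → O
  i=21: I-J = 25 → Z
  i=22: G-M = 20 → U
  i=23: N-Z = 14 → O
  i=24: S-Q =  2 → C
  i=25: J-O = 21 → V
  i=26: V-Z = 22 → W
  i=27: J-Z = 10 → K
  i=28: S-E = 14 → O
  i=29: D-E = 25 → Z
  i=30: C-I = 20 → U
  i=31: X-J = 14 → O
  i=32: Q-O =  2 → C
  i=33: Q-V = 21 → V
  i=34: B-F = 22 → W
  i=35: V-L = 10 → K
  i=36: H-T = 14 → O
  i=37: P-Q = 25 → Z
  i=38: N-T = 20 → U
  i=39: I-U = 14 → O
  i=40: Q-O =  2 → C
  i=41: I-N = 21 → V
  i=42: D-H = 22 → W
  i=43: M-C = 10 → K
  i=44: L-X = 14 → O
  i=45: G-H = 25 → Z
  shifts repeat with period 8: CVWKOZUO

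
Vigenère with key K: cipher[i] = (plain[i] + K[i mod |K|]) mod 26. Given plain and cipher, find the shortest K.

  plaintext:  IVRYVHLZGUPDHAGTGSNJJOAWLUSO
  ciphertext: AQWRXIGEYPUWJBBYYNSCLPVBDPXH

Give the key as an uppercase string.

SVFTCBVF

  i= 0: A-I = 18 → S
  i= 1: Q-V = 21 → V
  i= 2: W-R =  5 → F
  i= 3: R-Y = 19 → T
  i= 4: X-V =  2 → C
  i= 5: I-H =  1 → B
  i= 6: G-L = 21 → V
  i= 7: E-Z =  5 → F
  i= 8: Y-G = 18 → S
  i= 9: P-U = 21 → V
  i=10: U-P =  5 → F
  i=11: W-D = 19 → T
  i=12: J-H =  2 → C
  i=13: B-A =  1 → B
  i=14: B-G = 21 → V
  i=15: Y-T =  5 → F
  i=16: Y-G = 18 → S
  i=17: N-S = 21 → V
  i=18: S-N =  5 → F
  i=19: C-J = 19 → T
  i=20: L-J =  2 → C
  i=21: P-O =  1 → B
  i=22: V-A = 21 → V
  i=23: B-W =  5 → F
  i=24: D-L = 18 → S
  i=25: P-U = 21 → V
  i=26: X-S =  5 → F
  i=27: H-O = 19 → T
  shifts repeat with period 8: SVFTCBVF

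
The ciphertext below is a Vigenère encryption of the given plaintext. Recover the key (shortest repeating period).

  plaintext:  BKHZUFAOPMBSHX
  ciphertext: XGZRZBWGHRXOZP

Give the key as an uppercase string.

WWSSF

  i= 0: X-B = 22 → W
  i= 1: G-K = 22 → W
  i= 2: Z-H = 18 → S
  i= 3: R-Z = 18 → S
  i= 4: Z-U =  5 → F
  i= 5: B-F = 22 → W
  i= 6: W-A = 22 → W
  i= 7: G-O = 18 → S
  i= 8: H-P = 18 → S
  i= 9: R-M =  5 → F
  i=10: X-B = 22 → W
  i=11: O-S = 22 → W
  i=12: Z-H = 18 → S
  i=13: P-X = 18 → S
  shifts repeat with period 5: WWSSF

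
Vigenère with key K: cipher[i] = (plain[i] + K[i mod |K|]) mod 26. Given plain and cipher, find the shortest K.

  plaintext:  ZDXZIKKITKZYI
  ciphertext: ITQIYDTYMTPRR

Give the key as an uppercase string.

  i= 0: I-Z =  9 → J
  i= 1: T-D = 16 → Q
  i= 2: Q-X = 19 → T
  i= 3: I-Z =  9 → J
  i= 4: Y-I = 16 → Q
  i= 5: D-K = 19 → T
  i= 6: T-K =  9 → J
  i= 7: Y-I = 16 → Q
  i= 8: M-T = 19 → T
  i= 9: T-K =  9 → J
  i=10: P-Z = 16 → Q
  i=11: R-Y = 19 → T
  i=12: R-I =  9 → J
  shifts repeat with period 3: JQT

JQT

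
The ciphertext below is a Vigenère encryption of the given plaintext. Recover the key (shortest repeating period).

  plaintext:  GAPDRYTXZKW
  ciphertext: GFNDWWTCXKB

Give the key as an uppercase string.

AFY

  i= 0: G-G =  0 → A
  i= 1: F-A =  5 → F
  i= 2: N-P = 24 → Y
  i= 3: D-D =  0 → A
  i= 4: W-R =  5 → F
  i= 5: W-Y = 24 → Y
  i= 6: T-T =  0 → A
  i= 7: C-X =  5 → F
  i= 8: X-Z = 24 → Y
  i= 9: K-K =  0 → A
  i=10: B-W =  5 → F
  shifts repeat with period 3: AFY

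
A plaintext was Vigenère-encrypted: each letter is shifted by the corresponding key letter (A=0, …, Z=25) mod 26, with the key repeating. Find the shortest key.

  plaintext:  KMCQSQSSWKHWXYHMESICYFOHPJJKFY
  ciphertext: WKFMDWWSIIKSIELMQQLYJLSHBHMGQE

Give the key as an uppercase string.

  i= 0: W-K = 12 → M
  i= 1: K-M = 24 → Y
  i= 2: F-C =  3 → D
  i= 3: M-Q = 22 → W
  i= 4: D-S = 11 → L
  i= 5: W-Q =  6 → G
  i= 6: W-S =  4 → E
  i= 7: S-S =  0 → A
  i= 8: I-W = 12 → M
  i= 9: I-K = 24 → Y
  i=10: K-H =  3 → D
  i=11: S-W = 22 → W
  i=12: I-X = 11 → L
  i=13: E-Y =  6 → G
  i=14: L-H =  4 → E
  i=15: M-M =  0 → A
  i=16: Q-E = 12 → M
  i=17: Q-S = 24 → Y
  i=18: L-I =  3 → D
  i=19: Y-C = 22 → W
  i=20: J-Y = 11 → L
  i=21: L-F =  6 → G
  i=22: S-O =  4 → E
  i=23: H-H =  0 → A
  i=24: B-P = 12 → M
  i=25: H-J = 24 → Y
  i=26: M-J =  3 → D
  i=27: G-K = 22 → W
  i=28: Q-F = 11 → L
  i=29: E-Y =  6 → G
  shifts repeat with period 8: MYDWLGEA

MYDWLGEA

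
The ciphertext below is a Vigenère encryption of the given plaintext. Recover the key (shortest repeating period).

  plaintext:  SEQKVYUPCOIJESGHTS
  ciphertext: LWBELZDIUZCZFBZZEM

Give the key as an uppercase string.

  i= 0: L-S = 19 → T
  i= 1: W-E = 18 → S
  i= 2: B-Q = 11 → L
  i= 3: E-K = 20 → U
  i= 4: L-V = 16 → Q
  i= 5: Z-Y =  1 → B
  i= 6: D-U =  9 → J
  i= 7: I-P = 19 → T
  i= 8: U-C = 18 → S
  i= 9: Z-O = 11 → L
  i=10: C-I = 20 → U
  i=11: Z-J = 16 → Q
  i=12: F-E =  1 → B
  i=13: B-S =  9 → J
  i=14: Z-G = 19 → T
  i=15: Z-H = 18 → S
  i=16: E-T = 11 → L
  i=17: M-S = 20 → U
  shifts repeat with period 7: TSLUQBJ

TSLUQBJ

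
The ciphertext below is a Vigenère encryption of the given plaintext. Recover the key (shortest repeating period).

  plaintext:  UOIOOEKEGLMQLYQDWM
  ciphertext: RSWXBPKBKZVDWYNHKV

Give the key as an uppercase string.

XEOJNLA

  i= 0: R-U = 23 → X
  i= 1: S-O =  4 → E
  i= 2: W-I = 14 → O
  i= 3: X-O =  9 → J
  i= 4: B-O = 13 → N
  i= 5: P-E = 11 → L
  i= 6: K-K =  0 → A
  i= 7: B-E = 23 → X
  i= 8: K-G =  4 → E
  i= 9: Z-L = 14 → O
  i=10: V-M =  9 → J
  i=11: D-Q = 13 → N
  i=12: W-L = 11 → L
  i=13: Y-Y =  0 → A
  i=14: N-Q = 23 → X
  i=15: H-D =  4 → E
  i=16: K-W = 14 → O
  i=17: V-M =  9 → J
  shifts repeat with period 7: XEOJNLA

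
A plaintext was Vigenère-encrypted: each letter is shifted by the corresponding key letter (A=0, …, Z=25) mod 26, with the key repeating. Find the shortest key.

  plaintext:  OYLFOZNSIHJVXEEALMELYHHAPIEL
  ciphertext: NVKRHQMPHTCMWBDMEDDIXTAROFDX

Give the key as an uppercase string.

  i= 0: N-O = 25 → Z
  i= 1: V-Y = 23 → X
  i= 2: K-L = 25 → Z
  i= 3: R-F = 12 → M
  i= 4: H-O = 19 → T
  i= 5: Q-Z = 17 → R
  i= 6: M-N = 25 → Z
  i= 7: P-S = 23 → X
  i= 8: H-I = 25 → Z
  i= 9: T-H = 12 → M
  i=10: C-J = 19 → T
  i=11: M-V = 17 → R
  i=12: W-X = 25 → Z
  i=13: B-E = 23 → X
  i=14: D-E = 25 → Z
  i=15: M-A = 12 → M
  i=16: E-L = 19 → T
  i=17: D-M = 17 → R
  i=18: D-E = 25 → Z
  i=19: I-L = 23 → X
  i=20: X-Y = 25 → Z
  i=21: T-H = 12 → M
  i=22: A-H = 19 → T
  i=23: R-A = 17 → R
  i=24: O-P = 25 → Z
  i=25: F-I = 23 → X
  i=26: D-E = 25 → Z
  i=27: X-L = 12 → M
  shifts repeat with period 6: ZXZMTR

ZXZMTR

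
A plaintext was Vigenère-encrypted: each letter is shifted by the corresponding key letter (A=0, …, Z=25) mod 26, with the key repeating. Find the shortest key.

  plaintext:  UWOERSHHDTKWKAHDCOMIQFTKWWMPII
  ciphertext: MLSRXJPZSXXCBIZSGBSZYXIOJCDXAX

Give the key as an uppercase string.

  i= 0: M-U = 18 → S
  i= 1: L-W = 15 → P
  i= 2: S-O =  4 → E
  i= 3: R-E = 13 → N
  i= 4: X-R =  6 → G
  i= 5: J-S = 17 → R
  i= 6: P-H =  8 → I
  i= 7: Z-H = 18 → S
  i= 8: S-D = 15 → P
  i= 9: X-T =  4 → E
  i=10: X-K = 13 → N
  i=11: C-W =  6 → G
  i=12: B-K = 17 → R
  i=13: I-A =  8 → I
  i=14: Z-H = 18 → S
  i=15: S-D = 15 → P
  i=16: G-C =  4 → E
  i=17: B-O = 13 → N
  i=18: S-M =  6 → G
  i=19: Z-I = 17 → R
  i=20: Y-Q =  8 → I
  i=21: X-F = 18 → S
  i=22: I-T = 15 → P
  i=23: O-K =  4 → E
  i=24: J-W = 13 → N
  i=25: C-W =  6 → G
  i=26: D-M = 17 → R
  i=27: X-P =  8 → I
  i=28: A-I = 18 → S
  i=29: X-I = 15 → P
  shifts repeat with period 7: SPENGRI

SPENGRI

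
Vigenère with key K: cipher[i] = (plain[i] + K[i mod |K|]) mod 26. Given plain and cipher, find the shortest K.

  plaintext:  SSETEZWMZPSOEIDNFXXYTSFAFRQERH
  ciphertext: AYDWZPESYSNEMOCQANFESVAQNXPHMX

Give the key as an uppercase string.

IGZDVQ

  i= 0: A-S =  8 → I
  i= 1: Y-S =  6 → G
  i= 2: D-E = 25 → Z
  i= 3: W-T =  3 → D
  i= 4: Z-E = 21 → V
  i= 5: P-Z = 16 → Q
  i= 6: E-W =  8 → I
  i= 7: S-M =  6 → G
  i= 8: Y-Z = 25 → Z
  i= 9: S-P =  3 → D
  i=10: N-S = 21 → V
  i=11: E-O = 16 → Q
  i=12: M-E =  8 → I
  i=13: O-I =  6 → G
  i=14: C-D = 25 → Z
  i=15: Q-N =  3 → D
  i=16: A-F = 21 → V
  i=17: N-X = 16 → Q
  i=18: F-X =  8 → I
  i=19: E-Y =  6 → G
  i=20: S-T = 25 → Z
  i=21: V-S =  3 → D
  i=22: A-F = 21 → V
  i=23: Q-A = 16 → Q
  i=24: N-F =  8 → I
  i=25: X-R =  6 → G
  i=26: P-Q = 25 → Z
  i=27: H-E =  3 → D
  i=28: M-R = 21 → V
  i=29: X-H = 16 → Q
  shifts repeat with period 6: IGZDVQ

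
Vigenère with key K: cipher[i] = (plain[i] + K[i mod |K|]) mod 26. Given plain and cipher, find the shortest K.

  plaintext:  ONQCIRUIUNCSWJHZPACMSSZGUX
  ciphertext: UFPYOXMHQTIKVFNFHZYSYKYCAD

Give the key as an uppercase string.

GSZWG

  i= 0: U-O =  6 → G
  i= 1: F-N = 18 → S
  i= 2: P-Q = 25 → Z
  i= 3: Y-C = 22 → W
  i= 4: O-I =  6 → G
  i= 5: X-R =  6 → G
  i= 6: M-U = 18 → S
  i= 7: H-I = 25 → Z
  i= 8: Q-U = 22 → W
  i= 9: T-N =  6 → G
  i=10: I-C =  6 → G
  i=11: K-S = 18 → S
  i=12: V-W = 25 → Z
  i=13: F-J = 22 → W
  i=14: N-H =  6 → G
  i=15: F-Z =  6 → G
  i=16: H-P = 18 → S
  i=17: Z-A = 25 → Z
  i=18: Y-C = 22 → W
  i=19: S-M =  6 → G
  i=20: Y-S =  6 → G
  i=21: K-S = 18 → S
  i=22: Y-Z = 25 → Z
  i=23: C-G = 22 → W
  i=24: A-U =  6 → G
  i=25: D-X =  6 → G
  shifts repeat with period 5: GSZWG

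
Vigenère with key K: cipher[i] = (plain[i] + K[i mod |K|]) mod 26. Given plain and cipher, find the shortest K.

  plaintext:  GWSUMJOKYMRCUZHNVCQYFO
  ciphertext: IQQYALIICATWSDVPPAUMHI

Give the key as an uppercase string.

CUYEO

  i= 0: I-G =  2 → C
  i= 1: Q-W = 20 → U
  i= 2: Q-S = 24 → Y
  i= 3: Y-U =  4 → E
  i= 4: A-M = 14 → O
  i= 5: L-J =  2 → C
  i= 6: I-O = 20 → U
  i= 7: I-K = 24 → Y
  i= 8: C-Y =  4 → E
  i= 9: A-M = 14 → O
  i=10: T-R =  2 → C
  i=11: W-C = 20 → U
  i=12: S-U = 24 → Y
  i=13: D-Z =  4 → E
  i=14: V-H = 14 → O
  i=15: P-N =  2 → C
  i=16: P-V = 20 → U
  i=17: A-C = 24 → Y
  i=18: U-Q =  4 → E
  i=19: M-Y = 14 → O
  i=20: H-F =  2 → C
  i=21: I-O = 20 → U
  shifts repeat with period 5: CUYEO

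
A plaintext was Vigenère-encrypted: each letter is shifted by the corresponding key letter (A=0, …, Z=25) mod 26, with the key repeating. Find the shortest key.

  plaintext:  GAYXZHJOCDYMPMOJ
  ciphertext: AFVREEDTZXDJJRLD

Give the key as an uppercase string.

  i= 0: A-G = 20 → U
  i= 1: F-A =  5 → F
  i= 2: V-Y = 23 → X
  i= 3: R-X = 20 → U
  i= 4: E-Z =  5 → F
  i= 5: E-H = 23 → X
  i= 6: D-J = 20 → U
  i= 7: T-O =  5 → F
  i= 8: Z-C = 23 → X
  i= 9: X-D = 20 → U
  i=10: D-Y =  5 → F
  i=11: J-M = 23 → X
  i=12: J-P = 20 → U
  i=13: R-M =  5 → F
  i=14: L-O = 23 → X
  i=15: D-J = 20 → U
  shifts repeat with period 3: UFX

UFX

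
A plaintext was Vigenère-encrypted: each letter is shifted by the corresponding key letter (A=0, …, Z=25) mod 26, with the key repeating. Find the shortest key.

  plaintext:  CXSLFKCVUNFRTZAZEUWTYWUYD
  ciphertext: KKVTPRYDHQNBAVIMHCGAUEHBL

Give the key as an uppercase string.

  i= 0: K-C =  8 → I
  i= 1: K-X = 13 → N
  i= 2: V-S =  3 → D
  i= 3: T-L =  8 → I
  i= 4: P-F = 10 → K
  i= 5: R-K =  7 → H
  i= 6: Y-C = 22 → W
  i= 7: D-V =  8 → I
  i= 8: H-U = 13 → N
  i= 9: Q-N =  3 → D
  i=10: N-F =  8 → I
  i=11: B-R = 10 → K
  i=12: A-T =  7 → H
  i=13: V-Z = 22 → W
  i=14: I-A =  8 → I
  i=15: M-Z = 13 → N
  i=16: H-E =  3 → D
  i=17: C-U =  8 → I
  i=18: G-W = 10 → K
  i=19: A-T =  7 → H
  i=20: U-Y = 22 → W
  i=21: E-W =  8 → I
  i=22: H-U = 13 → N
  i=23: B-Y =  3 → D
  i=24: L-D =  8 → I
  shifts repeat with period 7: INDIKHW

INDIKHW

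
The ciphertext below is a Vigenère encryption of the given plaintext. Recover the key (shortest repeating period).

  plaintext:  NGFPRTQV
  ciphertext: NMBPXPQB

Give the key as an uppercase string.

AGW

  i= 0: N-N =  0 → A
  i= 1: M-G =  6 → G
  i= 2: B-F = 22 → W
  i= 3: P-P =  0 → A
  i= 4: X-R =  6 → G
  i= 5: P-T = 22 → W
  i= 6: Q-Q =  0 → A
  i= 7: B-V =  6 → G
  shifts repeat with period 3: AGW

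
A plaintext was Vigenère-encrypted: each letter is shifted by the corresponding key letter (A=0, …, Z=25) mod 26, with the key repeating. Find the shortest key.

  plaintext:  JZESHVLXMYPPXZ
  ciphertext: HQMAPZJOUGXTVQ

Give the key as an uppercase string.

YRIIIE

  i= 0: H-J = 24 → Y
  i= 1: Q-Z = 17 → R
  i= 2: M-E =  8 → I
  i= 3: A-S =  8 → I
  i= 4: P-H =  8 → I
  i= 5: Z-V =  4 → E
  i= 6: J-L = 24 → Y
  i= 7: O-X = 17 → R
  i= 8: U-M =  8 → I
  i= 9: G-Y =  8 → I
  i=10: X-P =  8 → I
  i=11: T-P =  4 → E
  i=12: V-X = 24 → Y
  i=13: Q-Z = 17 → R
  shifts repeat with period 6: YRIIIE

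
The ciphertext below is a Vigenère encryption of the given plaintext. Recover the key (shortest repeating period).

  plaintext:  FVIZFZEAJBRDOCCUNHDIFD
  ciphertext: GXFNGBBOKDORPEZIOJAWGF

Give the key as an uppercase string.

  i= 0: G-F =  1 → B
  i= 1: X-V =  2 → C
  i= 2: F-I = 23 → X
  i= 3: N-Z = 14 → O
  i= 4: G-F =  1 → B
  i= 5: B-Z =  2 → C
  i= 6: B-E = 23 → X
  i= 7: O-A = 14 → O
  i= 8: K-J =  1 → B
  i= 9: D-B =  2 → C
  i=10: O-R = 23 → X
  i=11: R-D = 14 → O
  i=12: P-O =  1 → B
  i=13: E-C =  2 → C
  i=14: Z-C = 23 → X
  i=15: I-U = 14 → O
  i=16: O-N =  1 → B
  i=17: J-H =  2 → C
  i=18: A-D = 23 → X
  i=19: W-I = 14 → O
  i=20: G-F =  1 → B
  i=21: F-D =  2 → C
  shifts repeat with period 4: BCXO

BCXO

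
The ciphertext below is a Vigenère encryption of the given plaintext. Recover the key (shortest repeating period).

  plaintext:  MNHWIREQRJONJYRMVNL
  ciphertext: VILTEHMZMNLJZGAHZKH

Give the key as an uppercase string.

JVEXWQI

  i= 0: V-M =  9 → J
  i= 1: I-N = 21 → V
  i= 2: L-H =  4 → E
  i= 3: T-W = 23 → X
  i= 4: E-I = 22 → W
  i= 5: H-R = 16 → Q
  i= 6: M-E =  8 → I
  i= 7: Z-Q =  9 → J
  i= 8: M-R = 21 → V
  i= 9: N-J =  4 → E
  i=10: L-O = 23 → X
  i=11: J-N = 22 → W
  i=12: Z-J = 16 → Q
  i=13: G-Y =  8 → I
  i=14: A-R =  9 → J
  i=15: H-M = 21 → V
  i=16: Z-V =  4 → E
  i=17: K-N = 23 → X
  i=18: H-L = 22 → W
  shifts repeat with period 7: JVEXWQI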